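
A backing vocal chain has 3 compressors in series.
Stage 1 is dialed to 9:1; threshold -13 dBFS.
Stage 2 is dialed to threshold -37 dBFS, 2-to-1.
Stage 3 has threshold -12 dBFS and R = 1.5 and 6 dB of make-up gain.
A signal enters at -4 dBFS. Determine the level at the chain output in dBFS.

-18.5 dBFS

Stage 1: -4 dBFS is 9 dB over -13 dBFS; at 9:1 that becomes 1 dB over, giving -12 dBFS.
Stage 2: overshoot 25 dB → 25/2 = 12.5 dB → -24.5 dBFS.
Stage 3: -24.5 dBFS ≤ -12 dBFS, so stage 3 doesn't engage; make-up brings it to -18.5 dBFS.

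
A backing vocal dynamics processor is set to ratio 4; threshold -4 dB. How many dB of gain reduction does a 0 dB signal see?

3 dB

0 dB exceeds the threshold by 4 dB.
After 4:1 compression the overshoot becomes 4/4 = 1 dB.
So the signal is attenuated by 4 − 1 = 3 dB.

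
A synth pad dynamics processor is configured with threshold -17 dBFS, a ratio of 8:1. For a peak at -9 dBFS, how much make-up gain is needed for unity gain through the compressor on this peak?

Without make-up, output = threshold + overshoot/8 = -17 + 1 = -16 dBFS.
Gap to target: 7 dB.

7 dB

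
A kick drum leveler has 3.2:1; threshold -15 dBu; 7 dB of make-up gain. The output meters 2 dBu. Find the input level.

17 dBu

Before make-up, the level was 2 − 7 = -5 dBu.
That's 10 dB above the -15 dBu threshold.
Before 3.2:1 compression the overshoot was 10 × 3.2 = 32 dB, so input = -15 + 32 = 17 dBu.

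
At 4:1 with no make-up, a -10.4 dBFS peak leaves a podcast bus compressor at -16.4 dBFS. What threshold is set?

-18.4 dBFS

Gain reduction = -10.4 − (-16.4) = 6 dB; output overshoot = GR / (R − 1) = 6 / 3 = 2 dB.
Threshold = output − output overshoot = -16.4 − 2 = -18.4 dBFS.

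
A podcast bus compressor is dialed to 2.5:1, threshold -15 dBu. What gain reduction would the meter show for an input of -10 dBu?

-10 dBu exceeds the threshold by 5 dB.
A 2.5:1 ratio leaves 2 dB of that excess.
So the signal is attenuated by 5 − 2 = 3 dB.

3 dB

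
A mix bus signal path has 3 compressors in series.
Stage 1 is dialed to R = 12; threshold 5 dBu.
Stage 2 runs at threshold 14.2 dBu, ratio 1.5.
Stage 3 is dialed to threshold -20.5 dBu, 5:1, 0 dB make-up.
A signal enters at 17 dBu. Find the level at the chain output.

-15.2 dBu

Stage 1: 17 dBu is 12 dB over 5 dBu; at 12:1 that becomes 1 dB over, giving 6 dBu.
Stage 2: 6 dBu ≤ 14.2 dBu, so stage 2 doesn't engage; output 6 dBu.
Stage 3: overshoot 26.5 dB → 26.5/5 = 5.3 dB → -15.2 dBu.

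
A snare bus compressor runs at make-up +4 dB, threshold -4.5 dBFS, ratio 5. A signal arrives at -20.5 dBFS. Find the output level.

-16.5 dBFS

-20.5 dBFS is 16 dB below the -4.5 dBFS threshold, so no gain reduction is applied.
Make-up gain adds 4 dB: -20.5 + 4 = -16.5 dBFS.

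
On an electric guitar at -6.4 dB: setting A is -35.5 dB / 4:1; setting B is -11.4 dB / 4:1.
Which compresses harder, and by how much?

A: GR = 29.1 − 29.1/4 = 21.825 dB.
B: GR = 5 − 5/4 = 3.75 dB.
A applies 18.075 dB more gain reduction.

A, by 18.075 dB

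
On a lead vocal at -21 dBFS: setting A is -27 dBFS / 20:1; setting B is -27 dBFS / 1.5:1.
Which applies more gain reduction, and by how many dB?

A, by 3.7 dB

A: GR = 6 − 6/20 = 5.7 dB.
B: GR = 6 − 6/1.5 = 2 dB.
Difference: 3.7 dB in favour of A.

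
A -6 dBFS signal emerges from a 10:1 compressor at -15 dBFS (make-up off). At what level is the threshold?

-16 dBFS

Gain reduction = -6 − (-15) = 9 dB; output overshoot = GR / (R − 1) = 9 / 9 = 1 dB.
Threshold = output − output overshoot = -15 − 1 = -16 dBFS.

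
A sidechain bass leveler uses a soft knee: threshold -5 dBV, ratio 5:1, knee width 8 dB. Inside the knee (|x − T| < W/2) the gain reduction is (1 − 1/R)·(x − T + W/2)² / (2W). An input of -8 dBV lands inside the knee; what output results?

-8.05 dBV

x − T + W/2 = -8 − (-5) + 4 = 1.
GR = (1 − 1/5) × 1² / 16 = 0.8 × 1 / 16 = 0.05 dB.
Output = -8 − 0.05 = -8.05 dBV.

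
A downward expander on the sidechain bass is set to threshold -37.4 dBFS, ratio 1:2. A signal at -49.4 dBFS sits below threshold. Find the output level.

Undershoot = (-37.4) − (-49.4) = 12 dB.
At 1:2, that expands to 24 dB under threshold.
Output = -37.4 − 24 = -61.4 dBFS.

-61.4 dBFS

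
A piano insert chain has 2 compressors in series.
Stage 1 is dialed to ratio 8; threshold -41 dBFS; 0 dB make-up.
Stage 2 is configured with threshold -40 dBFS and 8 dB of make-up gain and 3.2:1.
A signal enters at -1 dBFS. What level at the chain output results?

-30.75 dBFS

Stage 1: overshoot 40 dB → 40/8 = 5 dB → -36 dBFS.
Stage 2: 4 dB above -40 dBFS, reduced 3.2:1 to 1.25 dB above → -38.75 dBFS; +8 dB make-up → -30.75 dBFS.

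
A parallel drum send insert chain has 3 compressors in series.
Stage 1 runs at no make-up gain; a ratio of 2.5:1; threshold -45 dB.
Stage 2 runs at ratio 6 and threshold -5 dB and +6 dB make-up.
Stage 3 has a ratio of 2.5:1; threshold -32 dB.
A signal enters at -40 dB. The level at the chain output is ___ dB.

-37 dB

Stage 1: 5 dB above -45 dB, reduced 2.5:1 to 2 dB above → -43 dB.
Stage 2: -43 dB ≤ -5 dB, so stage 2 doesn't engage; make-up brings it to -37 dB.
Stage 3: below threshold (-37 ≤ -32); passes unchanged; output -37 dB.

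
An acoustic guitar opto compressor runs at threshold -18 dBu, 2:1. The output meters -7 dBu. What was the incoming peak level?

4 dBu

That's 11 dB above the -18 dBu threshold.
Before 2:1 compression the overshoot was 11 × 2 = 22 dB, so input = -18 + 22 = 4 dBu.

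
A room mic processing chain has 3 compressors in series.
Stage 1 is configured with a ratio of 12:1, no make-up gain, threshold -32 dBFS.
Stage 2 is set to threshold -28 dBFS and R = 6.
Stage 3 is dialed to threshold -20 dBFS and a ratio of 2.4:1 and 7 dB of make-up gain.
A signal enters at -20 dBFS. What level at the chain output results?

-24 dBFS

Stage 1: -20 dBFS is 12 dB over -32 dBFS; at 12:1 that becomes 1 dB over, giving -31 dBFS.
Stage 2: below threshold (-31 ≤ -28); passes unchanged; output -31 dBFS.
Stage 3: -31 dBFS ≤ -20 dBFS, so stage 3 doesn't engage; make-up brings it to -24 dBFS.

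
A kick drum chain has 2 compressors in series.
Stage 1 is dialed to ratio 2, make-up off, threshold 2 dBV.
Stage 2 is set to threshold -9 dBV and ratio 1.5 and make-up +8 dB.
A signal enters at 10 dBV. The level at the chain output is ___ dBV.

9 dBV

Stage 1: overshoot 8 dB → 8/2 = 4 dB → 6 dBV.
Stage 2: overshoot 15 dB → 15/1.5 = 10 dB → 1 dBV; +8 dB make-up → 9 dBV.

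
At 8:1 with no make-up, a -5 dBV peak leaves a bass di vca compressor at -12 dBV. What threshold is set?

-13 dBV

Input is 8 dB above T (since output overshoot × R = input overshoot: (-12 − T)·8 = -5 − T gives T = -13 dBV).
Check: -13 + (-5 − (-13))/8 = -13 + 1 = -12 dBV. ✓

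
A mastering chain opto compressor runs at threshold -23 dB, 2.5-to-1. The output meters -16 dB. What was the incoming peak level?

-5.5 dB

The compressed level sits -16 − (-23) = 7 dB over threshold.
Input overshoot = R × output overshoot = 17.5 dB → input = -23 + 17.5 = -5.5 dB.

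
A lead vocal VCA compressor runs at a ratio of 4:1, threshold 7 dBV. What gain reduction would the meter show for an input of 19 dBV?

The signal is 12 dB above threshold.
After 4:1 compression the overshoot becomes 12/4 = 3 dB.
GR = overshoot in − overshoot out = 12 − 3 = 9 dB.

9 dB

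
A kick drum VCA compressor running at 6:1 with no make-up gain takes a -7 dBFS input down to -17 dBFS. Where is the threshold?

-19 dBFS

Input is 12 dB above T (since output overshoot × R = input overshoot: (-17 − T)·6 = -7 − T gives T = -19 dBFS).
Check: -19 + (-7 − (-19))/6 = -19 + 2 = -17 dBFS. ✓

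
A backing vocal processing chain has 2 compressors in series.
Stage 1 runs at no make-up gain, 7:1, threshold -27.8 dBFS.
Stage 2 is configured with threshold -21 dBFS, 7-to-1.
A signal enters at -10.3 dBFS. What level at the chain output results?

Stage 1: 17.5 dB above -27.8 dBFS, reduced 7:1 to 2.5 dB above → -25.3 dBFS.
Stage 2: -25.3 dBFS ≤ -21 dBFS, so stage 2 doesn't engage; output -25.3 dBFS.

-25.3 dBFS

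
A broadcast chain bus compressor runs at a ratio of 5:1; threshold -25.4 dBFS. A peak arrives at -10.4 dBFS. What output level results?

-10.4 dBFS sits 15 dB over threshold.
At 5:1 the overshoot is divided by 5, leaving 3 dB above threshold.
So the level is -25.4 + 3 = -22.4 dBFS.

-22.4 dBFS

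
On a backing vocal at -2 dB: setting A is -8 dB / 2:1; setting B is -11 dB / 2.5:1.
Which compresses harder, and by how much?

A: 6 dB over, compressed to 3 dB over, so 3 dB of GR.
B: 9 dB over, compressed to 3.6 dB over, so 5.4 dB of GR.
B reduces 2.4 dB more.

B, by 2.4 dB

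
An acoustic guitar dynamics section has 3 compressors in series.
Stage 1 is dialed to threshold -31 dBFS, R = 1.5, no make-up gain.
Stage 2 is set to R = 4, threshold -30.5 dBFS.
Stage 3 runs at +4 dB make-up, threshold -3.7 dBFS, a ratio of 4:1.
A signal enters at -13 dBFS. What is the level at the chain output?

-23.625 dBFS

Stage 1: -13 dBFS is 18 dB over -31 dBFS; at 1.5:1 that becomes 12 dB over, giving -19 dBFS.
Stage 2: 11.5 dB above -30.5 dBFS, reduced 4:1 to 2.875 dB above → -27.625 dBFS.
Stage 3: -27.625 dBFS ≤ -3.7 dBFS, so stage 3 doesn't engage; make-up brings it to -23.625 dBFS.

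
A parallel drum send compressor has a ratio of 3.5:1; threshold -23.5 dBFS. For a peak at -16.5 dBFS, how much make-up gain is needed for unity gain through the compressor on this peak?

Overshoot 7 dB → 7/3.5 = 2 dB after compression, so the compressed level is -23.5 + 2 = -21.5 dBFS.
Make-up = target − compressed = -16.5 − (-21.5) = 5 dB.

5 dB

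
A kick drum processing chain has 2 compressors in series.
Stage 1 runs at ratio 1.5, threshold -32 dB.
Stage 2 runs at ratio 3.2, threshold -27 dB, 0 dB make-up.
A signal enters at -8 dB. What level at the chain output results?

Stage 1: -8 dB is 24 dB over -32 dB; at 1.5:1 that becomes 16 dB over, giving -16 dB.
Stage 2: -16 dB is 11 dB over -27 dB; at 3.2:1 that becomes 3.4375 dB over, giving -23.5625 dB.

-23.5625 dB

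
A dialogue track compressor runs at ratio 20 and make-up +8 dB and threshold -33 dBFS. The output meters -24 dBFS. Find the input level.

-13 dBFS

Before make-up, the level was -24 − 8 = -32 dBFS.
Post-compression overshoot = -32 − (-33) = 1 dB.
Input overshoot = R × output overshoot = 20 dB → input = -33 + 20 = -13 dBFS.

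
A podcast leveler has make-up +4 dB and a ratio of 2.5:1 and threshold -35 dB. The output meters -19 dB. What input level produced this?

Stripping the +4 dB make-up gives -23 dB at the gain stage.
The compressed level sits -23 − (-35) = 12 dB over threshold.
Before 2.5:1 compression the overshoot was 12 × 2.5 = 30 dB, so input = -35 + 30 = -5 dB.

-5 dB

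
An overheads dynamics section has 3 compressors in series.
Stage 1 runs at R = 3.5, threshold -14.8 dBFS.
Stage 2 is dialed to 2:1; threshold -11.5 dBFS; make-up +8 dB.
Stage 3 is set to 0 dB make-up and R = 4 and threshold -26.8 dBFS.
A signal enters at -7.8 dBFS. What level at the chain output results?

Stage 1: overshoot 7 dB → 7/3.5 = 2 dB → -12.8 dBFS.
Stage 2: below threshold (-12.8 ≤ -11.5); passes unchanged; make-up brings it to -4.8 dBFS.
Stage 3: overshoot 22 dB → 22/4 = 5.5 dB → -21.3 dBFS.

-21.3 dBFS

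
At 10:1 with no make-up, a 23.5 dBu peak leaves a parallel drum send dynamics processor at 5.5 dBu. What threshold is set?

3.5 dBu

Let T be the threshold. Output overshoot = (input overshoot)/R, so 5.5 − T = (23.5 − T)/10.
10·(5.5 − T) = 23.5 − T → 9·T = 55 − 23.5 = 31.5.
T = 31.5/9 = 3.5 dBu.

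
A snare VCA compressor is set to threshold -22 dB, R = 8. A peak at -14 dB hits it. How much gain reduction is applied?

7 dB

The signal is 8 dB above threshold.
After 8:1 compression the overshoot becomes 8/8 = 1 dB.
So the signal is attenuated by 8 − 1 = 7 dB.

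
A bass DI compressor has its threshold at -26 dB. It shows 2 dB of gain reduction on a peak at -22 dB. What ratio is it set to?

2:1

Input overshoot = -22 − (-26) = 4 dB.
Output overshoot = 4 − 2 = 2 dB.
Ratio = input overshoot / output overshoot = 4 / 2 = 2.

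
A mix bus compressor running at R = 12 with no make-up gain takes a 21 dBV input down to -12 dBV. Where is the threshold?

Gain reduction = 21 − (-12) = 33 dB; output overshoot = GR / (R − 1) = 33 / 11 = 3 dB.
Threshold = output − output overshoot = -12 − 3 = -15 dBV.

-15 dBV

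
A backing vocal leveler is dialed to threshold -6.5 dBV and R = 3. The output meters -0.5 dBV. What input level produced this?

Post-compression overshoot = -0.5 − (-6.5) = 6 dB.
Input overshoot = R × output overshoot = 18 dB → input = -6.5 + 18 = 11.5 dBV.

11.5 dBV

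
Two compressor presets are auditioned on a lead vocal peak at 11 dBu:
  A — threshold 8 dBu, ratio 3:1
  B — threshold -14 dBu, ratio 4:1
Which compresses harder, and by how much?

B, by 16.75 dB

A: 3 dB over, compressed to 1 dB over, so 2 dB of GR.
B: 25 dB over, compressed to 6.25 dB over, so 18.75 dB of GR.
Difference: 16.75 dB in favour of B.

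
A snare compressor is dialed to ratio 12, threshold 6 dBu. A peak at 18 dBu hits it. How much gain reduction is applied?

11 dB

18 dBu exceeds the threshold by 12 dB.
At 12:1, output sits 12/12 = 1 dB above threshold.
So the signal is attenuated by 12 − 1 = 11 dB.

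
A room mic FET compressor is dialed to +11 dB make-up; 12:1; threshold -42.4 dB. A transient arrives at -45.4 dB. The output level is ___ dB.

-34.4 dB

-45.4 dB is 3 dB below the -42.4 dB threshold, so no gain reduction is applied.
Make-up gain adds 11 dB: -45.4 + 11 = -34.4 dB.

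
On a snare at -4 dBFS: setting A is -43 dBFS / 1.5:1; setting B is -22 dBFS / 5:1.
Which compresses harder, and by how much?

B, by 1.4 dB

A: 39 dB over, compressed to 26 dB over, so 13 dB of GR.
B: 18 dB over, compressed to 3.6 dB over, so 14.4 dB of GR.
B reduces 1.4 dB more.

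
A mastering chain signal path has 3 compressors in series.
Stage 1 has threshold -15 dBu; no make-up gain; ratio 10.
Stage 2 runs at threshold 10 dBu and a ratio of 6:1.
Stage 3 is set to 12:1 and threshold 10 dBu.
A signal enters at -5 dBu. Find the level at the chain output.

Stage 1: 10 dB above -15 dBu, reduced 10:1 to 1 dB above → -14 dBu.
Stage 2: -14 dBu is at or below the 10 dBu threshold — no compression; output -14 dBu.
Stage 3: -14 dBu ≤ 10 dBu, so stage 3 doesn't engage; output -14 dBu.

-14 dBu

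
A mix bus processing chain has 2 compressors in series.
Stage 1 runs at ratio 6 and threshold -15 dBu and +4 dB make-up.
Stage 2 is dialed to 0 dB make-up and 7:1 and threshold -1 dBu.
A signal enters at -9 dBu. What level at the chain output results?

Stage 1: -9 dBu is 6 dB over -15 dBu; at 6:1 that becomes 1 dB over, giving -14 dBu; +4 dB make-up → -10 dBu.
Stage 2: -10 dBu ≤ -1 dBu, so stage 2 doesn't engage; output -10 dBu.

-10 dBu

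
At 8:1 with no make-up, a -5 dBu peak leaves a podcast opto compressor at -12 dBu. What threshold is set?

Gain reduction = -5 − (-12) = 7 dB; output overshoot = GR / (R − 1) = 7 / 7 = 1 dB.
Threshold = output − output overshoot = -12 − 1 = -13 dBu.

-13 dBu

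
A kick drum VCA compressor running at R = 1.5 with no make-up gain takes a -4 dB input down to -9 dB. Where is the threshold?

-19 dB

Gain reduction = -4 − (-9) = 5 dB; output overshoot = GR / (R − 1) = 5 / 0.5 = 10 dB.
Threshold = output − output overshoot = -9 − 10 = -19 dB.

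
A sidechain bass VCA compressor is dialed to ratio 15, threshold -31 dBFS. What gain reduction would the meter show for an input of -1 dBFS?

28 dB

The signal is 30 dB above threshold.
A 15:1 ratio leaves 2 dB of that excess.
So the signal is attenuated by 30 − 2 = 28 dB.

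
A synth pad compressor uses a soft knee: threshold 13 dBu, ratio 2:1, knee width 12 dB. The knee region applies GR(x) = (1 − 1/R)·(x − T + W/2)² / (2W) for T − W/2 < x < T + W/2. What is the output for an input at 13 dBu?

x − T + W/2 = 13 − 13 + 6 = 6.
GR = (1 − 1/2) × 6² / 24 = 0.5 × 36 / 24 = 0.75 dB.
Output = 13 − 0.75 = 12.25 dBu.

12.25 dBu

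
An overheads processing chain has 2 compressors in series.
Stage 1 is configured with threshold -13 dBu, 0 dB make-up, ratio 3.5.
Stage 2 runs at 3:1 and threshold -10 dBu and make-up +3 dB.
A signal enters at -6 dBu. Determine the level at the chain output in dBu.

-8 dBu

Stage 1: overshoot 7 dB → 7/3.5 = 2 dB → -11 dBu.
Stage 2: -11 dBu is at or below the -10 dBu threshold — no compression; make-up brings it to -8 dBu.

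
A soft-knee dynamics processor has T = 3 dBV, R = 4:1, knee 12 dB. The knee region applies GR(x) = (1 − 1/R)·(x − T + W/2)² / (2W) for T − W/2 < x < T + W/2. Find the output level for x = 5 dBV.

x − T + W/2 = 5 − 3 + 6 = 8.
GR = (1 − 1/4) × 8² / 24 = 0.75 × 64 / 24 = 2 dB.
Output = 5 − 2 = 3 dBV.

3 dBV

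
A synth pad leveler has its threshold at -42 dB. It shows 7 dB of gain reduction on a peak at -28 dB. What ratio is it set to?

Input overshoot = -28 − (-42) = 14 dB.
Output overshoot = 14 − 7 = 7 dB.
Ratio = input overshoot / output overshoot = 14 / 7 = 2.

2:1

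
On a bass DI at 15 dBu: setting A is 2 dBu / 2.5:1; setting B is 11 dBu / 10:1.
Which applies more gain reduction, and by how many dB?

A: overshoot 13 dB → output overshoot 5.2 dB → GR 7.8 dB.
B: overshoot 4 dB → output overshoot 0.4 dB → GR 3.6 dB.
A applies 4.2 dB more gain reduction.

A, by 4.2 dB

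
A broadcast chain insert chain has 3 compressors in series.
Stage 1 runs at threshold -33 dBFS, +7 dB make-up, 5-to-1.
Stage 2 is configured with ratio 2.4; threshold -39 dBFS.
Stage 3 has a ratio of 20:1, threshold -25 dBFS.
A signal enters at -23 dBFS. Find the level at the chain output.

-32.75 dBFS

Stage 1: -23 dBFS is 10 dB over -33 dBFS; at 5:1 that becomes 2 dB over, giving -31 dBFS; +7 dB make-up → -24 dBFS.
Stage 2: 15 dB above -39 dBFS, reduced 2.4:1 to 6.25 dB above → -32.75 dBFS.
Stage 3: -32.75 dBFS ≤ -25 dBFS, so stage 3 doesn't engage; output -32.75 dBFS.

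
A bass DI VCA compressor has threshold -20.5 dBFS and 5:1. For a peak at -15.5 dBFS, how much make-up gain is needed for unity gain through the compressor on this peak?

4 dB

Without make-up, output = threshold + overshoot/5 = -20.5 + 1 = -19.5 dBFS.
Gap to target: 4 dB.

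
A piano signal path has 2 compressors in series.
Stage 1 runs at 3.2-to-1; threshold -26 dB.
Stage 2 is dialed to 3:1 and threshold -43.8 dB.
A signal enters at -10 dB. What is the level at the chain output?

Stage 1: overshoot 16 dB → 16/3.2 = 5 dB → -21 dB.
Stage 2: 22.8 dB above -43.8 dB, reduced 3:1 to 7.6 dB above → -36.2 dB.

-36.2 dB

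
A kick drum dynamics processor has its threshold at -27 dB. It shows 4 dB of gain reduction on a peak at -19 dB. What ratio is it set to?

2:1

Input overshoot = -19 − (-27) = 8 dB.
Output overshoot = 8 − 4 = 4 dB.
Ratio = input overshoot / output overshoot = 8 / 4 = 2.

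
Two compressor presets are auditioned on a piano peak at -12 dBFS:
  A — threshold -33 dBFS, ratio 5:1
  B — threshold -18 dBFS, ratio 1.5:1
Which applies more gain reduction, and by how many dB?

A, by 14.8 dB

A: 21 dB over, compressed to 4.2 dB over, so 16.8 dB of GR.
B: 6 dB over, compressed to 4 dB over, so 2 dB of GR.
Difference: 14.8 dB in favour of A.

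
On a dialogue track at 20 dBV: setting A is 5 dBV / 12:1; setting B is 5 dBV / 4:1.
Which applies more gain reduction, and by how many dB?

A: GR = 15 − 15/12 = 13.75 dB.
B: GR = 15 − 15/4 = 11.25 dB.
A applies 2.5 dB more gain reduction.

A, by 2.5 dB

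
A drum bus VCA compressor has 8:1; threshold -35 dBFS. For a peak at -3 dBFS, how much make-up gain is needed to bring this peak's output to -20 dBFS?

11 dB

Without make-up, output = threshold + overshoot/8 = -35 + 4 = -31 dBFS.
Gap to target: 11 dB.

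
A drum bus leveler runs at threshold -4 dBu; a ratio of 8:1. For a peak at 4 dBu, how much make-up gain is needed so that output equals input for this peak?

Without make-up, output = threshold + overshoot/8 = -4 + 1 = -3 dBu.
Gap to target: 7 dB.

7 dB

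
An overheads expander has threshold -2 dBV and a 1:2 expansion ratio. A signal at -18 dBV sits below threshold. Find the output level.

-34 dBV

Undershoot = (-2) − (-18) = 16 dB.
At 1:2, that expands to 32 dB under threshold.
Output = -2 − 32 = -34 dBV.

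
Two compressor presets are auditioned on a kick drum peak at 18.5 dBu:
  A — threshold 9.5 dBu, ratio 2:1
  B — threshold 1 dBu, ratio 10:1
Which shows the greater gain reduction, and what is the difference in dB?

A: overshoot 9 dB → output overshoot 4.5 dB → GR 4.5 dB.
B: overshoot 17.5 dB → output overshoot 1.75 dB → GR 15.75 dB.
B applies 11.25 dB more gain reduction.

B, by 11.25 dB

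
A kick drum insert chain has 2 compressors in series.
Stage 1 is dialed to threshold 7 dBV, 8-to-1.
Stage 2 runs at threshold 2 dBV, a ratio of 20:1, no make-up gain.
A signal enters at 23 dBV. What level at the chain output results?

Stage 1: 16 dB above 7 dBV, reduced 8:1 to 2 dB above → 9 dBV.
Stage 2: 7 dB above 2 dBV, reduced 20:1 to 0.35 dB above → 2.35 dBV.

2.35 dBV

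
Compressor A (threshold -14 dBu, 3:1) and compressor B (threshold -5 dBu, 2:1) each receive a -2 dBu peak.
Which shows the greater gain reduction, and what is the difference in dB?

A: overshoot 12 dB → output overshoot 4 dB → GR 8 dB.
B: overshoot 3 dB → output overshoot 1.5 dB → GR 1.5 dB.
Difference: 6.5 dB in favour of A.

A, by 6.5 dB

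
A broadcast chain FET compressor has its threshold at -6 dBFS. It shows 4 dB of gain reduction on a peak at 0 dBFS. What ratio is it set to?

Input overshoot = 0 − (-6) = 6 dB.
Output overshoot = 6 − 4 = 2 dB.
Ratio = input overshoot / output overshoot = 6 / 2 = 3.

3:1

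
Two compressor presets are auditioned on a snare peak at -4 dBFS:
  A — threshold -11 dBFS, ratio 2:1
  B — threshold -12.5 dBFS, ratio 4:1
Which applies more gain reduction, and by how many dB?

B, by 2.875 dB

A: overshoot 7 dB → output overshoot 3.5 dB → GR 3.5 dB.
B: overshoot 8.5 dB → output overshoot 2.125 dB → GR 6.375 dB.
Difference: 2.875 dB in favour of B.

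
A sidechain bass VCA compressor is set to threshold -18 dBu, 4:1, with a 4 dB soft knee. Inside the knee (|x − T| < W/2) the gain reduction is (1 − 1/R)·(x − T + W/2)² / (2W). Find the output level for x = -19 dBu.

-19.09375 dBu

x − T + W/2 = -19 − (-18) + 2 = 1.
GR = (1 − 1/4) × 1² / 8 = 0.75 × 1 / 8 = 0.09375 dB.
Output = -19 − 0.09375 = -19.09375 dBu.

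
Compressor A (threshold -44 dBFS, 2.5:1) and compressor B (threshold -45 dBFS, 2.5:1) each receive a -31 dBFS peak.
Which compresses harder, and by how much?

A: overshoot 13 dB → output overshoot 5.2 dB → GR 7.8 dB.
B: overshoot 14 dB → output overshoot 5.6 dB → GR 8.4 dB.
B applies 0.6 dB more gain reduction.

B, by 0.6 dB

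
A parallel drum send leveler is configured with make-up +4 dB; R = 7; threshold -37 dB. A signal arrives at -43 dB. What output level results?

-39 dB

-43 dB is 6 dB below the -37 dB threshold, so no gain reduction is applied.
Make-up gain adds 4 dB: -43 + 4 = -39 dB.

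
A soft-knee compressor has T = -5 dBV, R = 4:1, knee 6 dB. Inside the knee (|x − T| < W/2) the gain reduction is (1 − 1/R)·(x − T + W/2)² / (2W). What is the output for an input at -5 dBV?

x − T + W/2 = -5 − (-5) + 3 = 3.
GR = (1 − 1/4) × 3² / 12 = 0.75 × 9 / 12 = 0.5625 dB.
Output = -5 − 0.5625 = -5.5625 dBV.

-5.5625 dBV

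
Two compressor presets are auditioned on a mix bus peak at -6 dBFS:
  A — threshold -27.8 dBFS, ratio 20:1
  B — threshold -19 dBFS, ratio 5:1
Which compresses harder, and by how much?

A: GR = 21.8 − 21.8/20 = 20.71 dB.
B: GR = 13 − 13/5 = 10.4 dB.
A reduces 10.31 dB more.

A, by 10.31 dB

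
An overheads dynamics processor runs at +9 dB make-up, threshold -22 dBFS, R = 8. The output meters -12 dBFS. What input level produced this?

Stripping the +9 dB make-up gives -21 dBFS at the gain stage.
Post-compression overshoot = -21 − (-22) = 1 dB.
Undo the ratio: input overshoot = 1 × 8 = 8 dB, giving input = -14 dBFS.

-14 dBFS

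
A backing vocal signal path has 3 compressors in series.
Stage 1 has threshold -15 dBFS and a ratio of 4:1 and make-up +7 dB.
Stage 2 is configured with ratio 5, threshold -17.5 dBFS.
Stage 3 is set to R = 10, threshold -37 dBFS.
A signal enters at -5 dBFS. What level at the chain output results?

-34.81 dBFS

Stage 1: -5 dBFS is 10 dB over -15 dBFS; at 4:1 that becomes 2.5 dB over, giving -12.5 dBFS; +7 dB make-up → -5.5 dBFS.
Stage 2: overshoot 12 dB → 12/5 = 2.4 dB → -15.1 dBFS.
Stage 3: overshoot 21.9 dB → 21.9/10 = 2.19 dB → -34.81 dBFS.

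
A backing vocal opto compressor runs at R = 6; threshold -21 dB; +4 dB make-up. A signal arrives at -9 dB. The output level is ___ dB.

-9 dB sits 12 dB over threshold.
The 12 dB excess becomes 2 dB after 6:1 reduction.
So the level is -21 + 2 = -19 dB; make-up adds 4 dB, giving -15 dB.

-15 dB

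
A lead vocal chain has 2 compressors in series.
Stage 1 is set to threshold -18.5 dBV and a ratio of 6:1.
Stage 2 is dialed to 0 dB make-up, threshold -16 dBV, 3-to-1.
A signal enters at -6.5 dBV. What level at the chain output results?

-16.5 dBV

Stage 1: overshoot 12 dB → 12/6 = 2 dB → -16.5 dBV.
Stage 2: below threshold (-16.5 ≤ -16); passes unchanged; output -16.5 dBV.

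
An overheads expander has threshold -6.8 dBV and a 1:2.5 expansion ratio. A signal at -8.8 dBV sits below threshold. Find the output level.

Undershoot = (-6.8) − (-8.8) = 2 dB.
At 1:2.5, that expands to 5 dB under threshold.
Output = -6.8 − 5 = -11.8 dBV.

-11.8 dBV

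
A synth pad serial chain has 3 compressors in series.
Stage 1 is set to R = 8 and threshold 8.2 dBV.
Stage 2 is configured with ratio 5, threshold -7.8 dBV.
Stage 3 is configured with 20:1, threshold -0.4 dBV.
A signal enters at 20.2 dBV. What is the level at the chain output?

-4.3 dBV

Stage 1: 12 dB above 8.2 dBV, reduced 8:1 to 1.5 dB above → 9.7 dBV.
Stage 2: overshoot 17.5 dB → 17.5/5 = 3.5 dB → -4.3 dBV.
Stage 3: -4.3 dBV is at or below the -0.4 dBV threshold — no compression; output -4.3 dBV.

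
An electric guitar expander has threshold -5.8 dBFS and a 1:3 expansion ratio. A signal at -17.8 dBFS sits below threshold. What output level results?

-41.8 dBFS

Undershoot = (-5.8) − (-17.8) = 12 dB.
At 1:3, that expands to 36 dB under threshold.
Output = -5.8 − 36 = -41.8 dBFS.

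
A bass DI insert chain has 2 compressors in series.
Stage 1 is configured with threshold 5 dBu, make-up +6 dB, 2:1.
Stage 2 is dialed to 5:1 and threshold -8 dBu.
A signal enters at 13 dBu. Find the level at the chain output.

Stage 1: overshoot 8 dB → 8/2 = 4 dB → 9 dBu; +6 dB make-up → 15 dBu.
Stage 2: overshoot 23 dB → 23/5 = 4.6 dB → -3.4 dBu.

-3.4 dBu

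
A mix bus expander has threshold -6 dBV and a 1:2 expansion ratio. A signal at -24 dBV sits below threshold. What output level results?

Below threshold, a 1:2 expander applies gain = (2−1)×(T − x) of attenuation.
(2−1) × 18 = 18 dB, so output = -24 − 18 = -42 dBV.

-42 dBV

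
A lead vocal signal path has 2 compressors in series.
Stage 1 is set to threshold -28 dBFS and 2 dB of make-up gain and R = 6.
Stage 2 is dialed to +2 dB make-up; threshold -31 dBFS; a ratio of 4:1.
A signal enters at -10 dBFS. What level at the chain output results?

-27 dBFS

Stage 1: -10 dBFS is 18 dB over -28 dBFS; at 6:1 that becomes 3 dB over, giving -25 dBFS; +2 dB make-up → -23 dBFS.
Stage 2: 8 dB above -31 dBFS, reduced 4:1 to 2 dB above → -29 dBFS; +2 dB make-up → -27 dBFS.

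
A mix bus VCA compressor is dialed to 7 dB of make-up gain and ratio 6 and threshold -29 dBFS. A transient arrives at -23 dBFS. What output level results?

The input is 6 dB above the -29 dBFS threshold.
6:1 compression reduces that to 6/6 = 1 dB over.
That puts the output at -28 dBFS; make-up adds 7 dB, giving -21 dBFS.

-21 dBFS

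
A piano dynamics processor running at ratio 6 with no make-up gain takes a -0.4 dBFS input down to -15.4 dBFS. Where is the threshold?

-18.4 dBFS

Input is 18 dB above T (since output overshoot × R = input overshoot: (-15.4 − T)·6 = -0.4 − T gives T = -18.4 dBFS).
Check: -18.4 + (-0.4 − (-18.4))/6 = -18.4 + 3 = -15.4 dBFS. ✓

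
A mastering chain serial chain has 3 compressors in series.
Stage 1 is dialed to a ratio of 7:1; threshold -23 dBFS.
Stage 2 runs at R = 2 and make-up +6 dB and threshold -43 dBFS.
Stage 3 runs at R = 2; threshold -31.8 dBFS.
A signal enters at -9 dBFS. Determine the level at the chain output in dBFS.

Stage 1: 14 dB above -23 dBFS, reduced 7:1 to 2 dB above → -21 dBFS.
Stage 2: -21 dBFS is 22 dB over -43 dBFS; at 2:1 that becomes 11 dB over, giving -32 dBFS; +6 dB make-up → -26 dBFS.
Stage 3: -26 dBFS is 5.8 dB over -31.8 dBFS; at 2:1 that becomes 2.9 dB over, giving -28.9 dBFS.

-28.9 dBFS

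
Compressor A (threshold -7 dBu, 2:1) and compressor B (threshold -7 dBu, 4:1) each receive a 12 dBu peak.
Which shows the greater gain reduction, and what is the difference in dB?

A: GR = 19 − 19/2 = 9.5 dB.
B: GR = 19 − 19/4 = 14.25 dB.
B applies 4.75 dB more gain reduction.

B, by 4.75 dB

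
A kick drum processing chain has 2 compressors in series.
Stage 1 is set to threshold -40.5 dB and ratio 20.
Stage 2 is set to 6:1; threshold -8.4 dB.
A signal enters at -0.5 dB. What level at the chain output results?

Stage 1: overshoot 40 dB → 40/20 = 2 dB → -38.5 dB.
Stage 2: -38.5 dB ≤ -8.4 dB, so stage 2 doesn't engage; output -38.5 dB.

-38.5 dB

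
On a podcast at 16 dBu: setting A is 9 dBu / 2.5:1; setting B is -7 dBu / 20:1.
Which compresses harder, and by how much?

A: GR = 7 − 7/2.5 = 4.2 dB.
B: GR = 23 − 23/20 = 21.85 dB.
Difference: 17.65 dB in favour of B.

B, by 17.65 dB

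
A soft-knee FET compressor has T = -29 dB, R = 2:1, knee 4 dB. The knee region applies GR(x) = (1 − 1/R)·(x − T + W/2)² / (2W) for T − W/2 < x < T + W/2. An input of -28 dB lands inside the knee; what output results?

-28.5625 dB

x − T + W/2 = -28 − (-29) + 2 = 3.
GR = (1 − 1/2) × 3² / 8 = 0.5 × 9 / 8 = 0.5625 dB.
Output = -28 − 0.5625 = -28.5625 dB.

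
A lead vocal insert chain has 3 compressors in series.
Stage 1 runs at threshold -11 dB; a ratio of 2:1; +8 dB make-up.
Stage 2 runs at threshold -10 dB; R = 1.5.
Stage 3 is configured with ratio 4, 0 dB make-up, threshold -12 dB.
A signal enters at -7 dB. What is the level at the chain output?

-10 dB

Stage 1: -7 dB is 4 dB over -11 dB; at 2:1 that becomes 2 dB over, giving -9 dB; +8 dB make-up → -1 dB.
Stage 2: -1 dB is 9 dB over -10 dB; at 1.5:1 that becomes 6 dB over, giving -4 dB.
Stage 3: -4 dB is 8 dB over -12 dB; at 4:1 that becomes 2 dB over, giving -10 dB.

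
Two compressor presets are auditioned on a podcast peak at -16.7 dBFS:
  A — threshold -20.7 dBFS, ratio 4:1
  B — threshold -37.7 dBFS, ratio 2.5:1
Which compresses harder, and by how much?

B, by 9.6 dB

A: GR = 4 − 4/4 = 3 dB.
B: GR = 21 − 21/2.5 = 12.6 dB.
Difference: 9.6 dB in favour of B.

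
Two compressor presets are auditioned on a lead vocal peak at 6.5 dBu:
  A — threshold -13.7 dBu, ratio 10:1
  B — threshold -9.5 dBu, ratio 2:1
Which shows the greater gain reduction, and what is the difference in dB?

A: 20.2 dB over, compressed to 2.02 dB over, so 18.18 dB of GR.
B: 16 dB over, compressed to 8 dB over, so 8 dB of GR.
A reduces 10.18 dB more.

A, by 10.18 dB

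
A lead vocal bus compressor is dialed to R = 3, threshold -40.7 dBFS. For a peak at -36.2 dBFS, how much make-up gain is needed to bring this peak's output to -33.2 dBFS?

The peak compresses to -40.7 + 4.5/3 = -39.2 dBFS.
To reach -33.2 dBFS requires -33.2 − (-39.2) = 6 dB of make-up.

6 dB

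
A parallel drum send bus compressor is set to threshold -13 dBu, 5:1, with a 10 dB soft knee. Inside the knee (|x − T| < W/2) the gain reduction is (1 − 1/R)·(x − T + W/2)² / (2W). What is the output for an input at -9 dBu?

-12.24 dBu

x − T + W/2 = -9 − (-13) + 5 = 9.
GR = (1 − 1/5) × 9² / 20 = 0.8 × 81 / 20 = 3.24 dB.
Output = -9 − 3.24 = -12.24 dBu.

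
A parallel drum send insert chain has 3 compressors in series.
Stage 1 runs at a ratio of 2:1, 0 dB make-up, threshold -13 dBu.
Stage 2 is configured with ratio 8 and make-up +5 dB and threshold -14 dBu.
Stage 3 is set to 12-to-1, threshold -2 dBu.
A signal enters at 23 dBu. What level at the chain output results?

Stage 1: overshoot 36 dB → 36/2 = 18 dB → 5 dBu.
Stage 2: overshoot 19 dB → 19/8 = 2.375 dB → -11.625 dBu; +5 dB make-up → -6.625 dBu.
Stage 3: -6.625 dBu ≤ -2 dBu, so stage 3 doesn't engage; output -6.625 dBu.

-6.625 dBu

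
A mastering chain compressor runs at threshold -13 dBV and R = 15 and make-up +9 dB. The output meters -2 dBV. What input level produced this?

Remove make-up: -2 − 9 = -11 dBV.
Post-compression overshoot = -11 − (-13) = 2 dB.
Before 15:1 compression the overshoot was 2 × 15 = 30 dB, so input = -13 + 30 = 17 dBV.

17 dBV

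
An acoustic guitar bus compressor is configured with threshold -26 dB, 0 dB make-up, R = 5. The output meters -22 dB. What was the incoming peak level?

That's 4 dB above the -26 dB threshold.
Undo the ratio: input overshoot = 4 × 5 = 20 dB, giving input = -6 dB.

-6 dB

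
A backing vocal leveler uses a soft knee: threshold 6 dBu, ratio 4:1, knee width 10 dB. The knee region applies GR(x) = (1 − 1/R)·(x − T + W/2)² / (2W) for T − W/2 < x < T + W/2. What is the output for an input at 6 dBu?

5.0625 dBu

x − T + W/2 = 6 − 6 + 5 = 5.
GR = (1 − 1/4) × 5² / 20 = 0.75 × 25 / 20 = 0.9375 dB.
Output = 6 − 0.9375 = 5.0625 dBu.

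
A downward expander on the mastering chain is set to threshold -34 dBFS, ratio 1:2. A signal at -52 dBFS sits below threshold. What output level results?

Below threshold, a 1:2 expander applies gain = (2−1)×(T − x) of attenuation.
(2−1) × 18 = 18 dB, so output = -52 − 18 = -70 dBFS.

-70 dBFS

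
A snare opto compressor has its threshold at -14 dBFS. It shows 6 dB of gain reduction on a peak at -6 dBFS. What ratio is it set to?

4:1

Input overshoot = -6 − (-14) = 8 dB.
Output overshoot = 8 − 6 = 2 dB.
Ratio = input overshoot / output overshoot = 8 / 2 = 4.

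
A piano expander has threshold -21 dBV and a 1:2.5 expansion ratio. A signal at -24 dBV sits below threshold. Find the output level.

-28.5 dBV

Below threshold, a 1:2.5 expander applies gain = (2.5−1)×(T − x) of attenuation.
(2.5−1) × 3 = 4.5 dB, so output = -24 − 4.5 = -28.5 dBV.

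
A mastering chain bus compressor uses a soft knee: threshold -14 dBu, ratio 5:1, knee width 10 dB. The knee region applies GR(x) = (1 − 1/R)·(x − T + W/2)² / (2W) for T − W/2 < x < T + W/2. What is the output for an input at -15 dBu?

x − T + W/2 = -15 − (-14) + 5 = 4.
GR = (1 − 1/5) × 4² / 20 = 0.8 × 16 / 20 = 0.64 dB.
Output = -15 − 0.64 = -15.64 dBu.

-15.64 dBu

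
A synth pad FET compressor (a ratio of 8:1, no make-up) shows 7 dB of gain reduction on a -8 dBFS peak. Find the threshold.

Let T be the threshold. Output overshoot = (input overshoot)/R, so -15 − T = (-8 − T)/8.
8·(-15 − T) = -8 − T → 7·T = -120 − (-8) = -112.
T = -112/7 = -16 dBFS.

-16 dBFS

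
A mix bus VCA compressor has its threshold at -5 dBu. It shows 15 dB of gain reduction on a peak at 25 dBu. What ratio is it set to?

2:1

Input overshoot = 25 − (-5) = 30 dB.
Output overshoot = 30 − 15 = 15 dB.
Ratio = input overshoot / output overshoot = 30 / 15 = 2.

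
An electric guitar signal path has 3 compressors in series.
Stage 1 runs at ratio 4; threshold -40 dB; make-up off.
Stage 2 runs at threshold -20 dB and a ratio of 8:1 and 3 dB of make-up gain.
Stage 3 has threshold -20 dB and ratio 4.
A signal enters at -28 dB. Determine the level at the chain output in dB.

-34 dB

Stage 1: overshoot 12 dB → 12/4 = 3 dB → -37 dB.
Stage 2: below threshold (-37 ≤ -20); passes unchanged; make-up brings it to -34 dB.
Stage 3: -34 dB ≤ -20 dB, so stage 3 doesn't engage; output -34 dB.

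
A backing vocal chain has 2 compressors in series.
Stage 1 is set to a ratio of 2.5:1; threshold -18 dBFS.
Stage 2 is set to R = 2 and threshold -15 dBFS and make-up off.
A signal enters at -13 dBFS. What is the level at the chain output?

-16 dBFS

Stage 1: -13 dBFS is 5 dB over -18 dBFS; at 2.5:1 that becomes 2 dB over, giving -16 dBFS.
Stage 2: below threshold (-16 ≤ -15); passes unchanged; output -16 dBFS.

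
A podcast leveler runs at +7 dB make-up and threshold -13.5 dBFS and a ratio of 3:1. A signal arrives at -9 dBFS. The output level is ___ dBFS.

The input is 4.5 dB above the -13.5 dBFS threshold.
At 3:1 the overshoot is divided by 3, leaving 1.5 dB above threshold.
That puts the output at -12 dBFS; make-up adds 7 dB, giving -5 dBFS.

-5 dBFS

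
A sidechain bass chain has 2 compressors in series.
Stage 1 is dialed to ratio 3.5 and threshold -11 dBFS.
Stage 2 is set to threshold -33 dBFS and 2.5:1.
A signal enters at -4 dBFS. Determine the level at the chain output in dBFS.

-23.4 dBFS

Stage 1: overshoot 7 dB → 7/3.5 = 2 dB → -9 dBFS.
Stage 2: -9 dBFS is 24 dB over -33 dBFS; at 2.5:1 that becomes 9.6 dB over, giving -23.4 dBFS.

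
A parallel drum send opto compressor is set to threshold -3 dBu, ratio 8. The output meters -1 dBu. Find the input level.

Post-compression overshoot = -1 − (-3) = 2 dB.
Undo the ratio: input overshoot = 2 × 8 = 16 dB, giving input = 13 dBu.

13 dBu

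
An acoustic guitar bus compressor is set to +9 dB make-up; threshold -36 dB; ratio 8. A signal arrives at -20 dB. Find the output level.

-20 dB sits 16 dB over threshold.
At 8:1 the overshoot is divided by 8, leaving 2 dB above threshold.
Output = -36 + 2 = -34 dB; make-up adds 9 dB, giving -25 dB.

-25 dB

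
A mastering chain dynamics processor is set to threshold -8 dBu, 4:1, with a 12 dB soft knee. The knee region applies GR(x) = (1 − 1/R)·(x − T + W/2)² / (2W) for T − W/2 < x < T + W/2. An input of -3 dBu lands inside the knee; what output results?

x − T + W/2 = -3 − (-8) + 6 = 11.
GR = (1 − 1/4) × 11² / 24 = 0.75 × 121 / 24 = 3.78125 dB.
Output = -3 − 3.78125 = -6.78125 dBu.

-6.78125 dBu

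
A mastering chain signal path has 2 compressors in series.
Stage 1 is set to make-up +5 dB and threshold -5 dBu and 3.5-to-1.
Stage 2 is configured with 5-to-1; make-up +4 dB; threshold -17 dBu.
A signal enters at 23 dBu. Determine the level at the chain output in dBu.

Stage 1: 23 dBu is 28 dB over -5 dBu; at 3.5:1 that becomes 8 dB over, giving 3 dBu; +5 dB make-up → 8 dBu.
Stage 2: overshoot 25 dB → 25/5 = 5 dB → -12 dBu; +4 dB make-up → -8 dBu.

-8 dBu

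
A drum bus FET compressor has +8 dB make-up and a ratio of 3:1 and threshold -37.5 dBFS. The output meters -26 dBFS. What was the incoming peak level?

-27 dBFS

Before make-up, the level was -26 − 8 = -34 dBFS.
That's 3.5 dB above the -37.5 dBFS threshold.
Undo the ratio: input overshoot = 3.5 × 3 = 10.5 dB, giving input = -27 dBFS.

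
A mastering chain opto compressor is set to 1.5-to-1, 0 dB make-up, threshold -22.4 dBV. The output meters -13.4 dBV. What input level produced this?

-8.9 dBV

The compressed level sits -13.4 − (-22.4) = 9 dB over threshold.
Input overshoot = R × output overshoot = 13.5 dB → input = -22.4 + 13.5 = -8.9 dBV.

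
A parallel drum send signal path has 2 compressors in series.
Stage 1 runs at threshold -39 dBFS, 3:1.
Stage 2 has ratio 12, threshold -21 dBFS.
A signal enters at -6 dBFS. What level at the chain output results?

Stage 1: 33 dB above -39 dBFS, reduced 3:1 to 11 dB above → -28 dBFS.
Stage 2: -28 dBFS ≤ -21 dBFS, so stage 2 doesn't engage; output -28 dBFS.

-28 dBFS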